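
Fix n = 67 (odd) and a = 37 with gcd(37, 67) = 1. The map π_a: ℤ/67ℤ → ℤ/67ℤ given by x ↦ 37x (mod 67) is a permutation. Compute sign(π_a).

+1

Orbit of 1 under x↦37x: [1, 37, 29]… (length divides ord_67(37)).
Cycle lengths of π_37 on ℤ/67ℤ: [3, 3, 3, 3, 3, 3, 3, 3, 3, 3, 3, 3, 3, 3, 3, 3, 3, 3, 3, 3, 3, 3, 1]; 23 cycles in total.
With 23 cycles on 67 points, sign = (−1)^{67−23} = +1.
(37|67)_J = +1 (Zolotarev's lemma cross-check).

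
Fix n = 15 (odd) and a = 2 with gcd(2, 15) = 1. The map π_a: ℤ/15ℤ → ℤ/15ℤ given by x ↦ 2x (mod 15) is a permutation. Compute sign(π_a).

Trace 2: π^k(2) = [2, 4, 8, 1] for k=0..3.
π_2 has 5 disjoint cycles with lengths [4, 4, 4, 2, 1] on {0,…,14}.
5 cycles on 15: each ℓ→(−1)^(ℓ−1), product (−1)^10 = +1.

+1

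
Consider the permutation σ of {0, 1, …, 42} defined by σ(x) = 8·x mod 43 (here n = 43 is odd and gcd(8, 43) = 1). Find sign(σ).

Trace 35: π^k(35) = [35, 22, 4, 32, 41, 27, 1] for k=0..6.
Cycle type of π: 14×3 + 1; total 4 cycles.
4 cycles on 43: each ℓ→(−1)^(ℓ−1), product (−1)^39 = -1.
The Jacobi symbol (8|43) = -1 (Zolotarev) agrees.

-1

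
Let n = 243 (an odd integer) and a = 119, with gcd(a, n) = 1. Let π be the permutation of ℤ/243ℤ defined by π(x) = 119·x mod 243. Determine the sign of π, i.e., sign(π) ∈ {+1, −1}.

Orbit of 103 under x↦119x: [103, 107, 97, 122, 181, 155, 220]… (length divides ord_243(119)).
6 cycles of lengths [162, 54, 18, 6, 2, 1].
Σ(ℓ_i−1) = 243−6 = 237; sign = (−1)^237 = -1.
Via Zolotarev, sign(π_{119}) = (119|243) = -1.

-1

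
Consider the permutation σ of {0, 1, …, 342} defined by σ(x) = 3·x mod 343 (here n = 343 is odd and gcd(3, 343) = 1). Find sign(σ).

-1

Orbit of 122 under x↦3x: [122, 23, 69, 207, 278, 148, 101]… (length divides ord_343(3)).
4 cycles of lengths [294, 42, 6, 1].
4 cycles on 343: each ℓ→(−1)^(ℓ−1), product (−1)^339 = -1.
The Jacobi symbol (3|343) = -1 (Zolotarev) agrees.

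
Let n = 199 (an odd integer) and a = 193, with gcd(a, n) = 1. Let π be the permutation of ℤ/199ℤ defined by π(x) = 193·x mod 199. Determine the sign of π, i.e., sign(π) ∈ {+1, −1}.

Orbit of 182 under x↦193x: [182, 102, 184, 90, 57, 56, 62]… (length divides ord_199(193)).
Decompose π into cycles: lengths [99, 99, 1] (3 cycles, including the fixed point 0).
3 cycles on 199: each ℓ→(−1)^(ℓ−1), product (−1)^196 = +1.

+1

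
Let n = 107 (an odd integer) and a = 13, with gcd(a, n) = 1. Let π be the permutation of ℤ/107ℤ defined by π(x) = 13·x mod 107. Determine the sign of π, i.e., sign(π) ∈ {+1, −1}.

Orbit of 3 under x↦13x: [3, 39, 79, 64, 83, 9, 10]… (length divides ord_107(13)).
Decompose π into cycles: lengths [53, 53, 1] (3 cycles, including the fixed point 0).
sign(π) = (−1)^{n − #cycles} = (−1)^{107−3} = (−1)^104 = +1.
Zolotarev: (13|107) = +1, matching the cycle-count sign.

+1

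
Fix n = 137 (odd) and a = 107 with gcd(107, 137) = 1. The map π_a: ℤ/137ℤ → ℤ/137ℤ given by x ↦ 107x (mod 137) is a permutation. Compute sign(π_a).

Trace 130: π^k(130) = [130, 73, 2, 77, 19, 115, 112] for k=0..6.
Cycle type of π: 68×2 + 1; total 3 cycles.
n − c = 137 − 3 = 134; sign = (−1)^134 = +1.
The Jacobi symbol (107|137) = +1 (Zolotarev) agrees.

+1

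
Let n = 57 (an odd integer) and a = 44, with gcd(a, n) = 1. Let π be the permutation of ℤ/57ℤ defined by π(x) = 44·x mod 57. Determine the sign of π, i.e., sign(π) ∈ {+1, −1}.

-1

Start at x=5: 5 → 49 → 47 → 16 → 20 → 25 → 17 → … (one orbit).
Cycle type of π: 18×2 + 9×2 + 2 + 1; total 6 cycles.
6 cycles on 57: each ℓ→(−1)^(ℓ−1), product (−1)^51 = -1.
(44|57)_J = -1 (Zolotarev's lemma cross-check).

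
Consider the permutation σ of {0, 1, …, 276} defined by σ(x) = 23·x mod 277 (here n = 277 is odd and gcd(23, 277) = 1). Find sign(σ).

+1

Start at x=136: 136 → 81 → 201 → 191 → 238 → 211 → 144 → … (one orbit).
5 cycles of lengths [69, 69, 69, 69, 1].
Σ(ℓ_i−1) = 277−5 = 272; sign = (−1)^272 = +1.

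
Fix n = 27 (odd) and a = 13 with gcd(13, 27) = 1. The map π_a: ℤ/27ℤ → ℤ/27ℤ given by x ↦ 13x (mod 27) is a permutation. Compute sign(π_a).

+1

Start at x=16: 16 → 19 → 4 → 25 → 1 → 13 → 7 → … (one orbit).
Cycle lengths of π_13 on ℤ/27ℤ: [9, 9, 3, 3, 1, 1, 1]; 7 cycles in total.
With 7 cycles on 27 points, sign = (−1)^{27−7} = +1.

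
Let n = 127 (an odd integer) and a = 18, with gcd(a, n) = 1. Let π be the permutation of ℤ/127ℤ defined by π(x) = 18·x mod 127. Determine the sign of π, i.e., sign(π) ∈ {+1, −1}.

+1

Trace 11: π^k(11) = [11, 71, 8, 17, 52, 47, 84] for k=0..6.
Decompose π into cycles: lengths [63, 63, 1] (3 cycles, including the fixed point 0).
n − c = 127 − 3 = 124; sign = (−1)^124 = +1.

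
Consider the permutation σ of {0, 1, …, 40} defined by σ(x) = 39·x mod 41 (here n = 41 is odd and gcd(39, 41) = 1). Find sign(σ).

Orbit of 1 under x↦39x: [1, 39, 4, 33, 16, 9, 23]… (length divides ord_41(39)).
3 cycles of lengths [20, 20, 1].
n − c = 41 − 3 = 38; sign = (−1)^38 = +1.

+1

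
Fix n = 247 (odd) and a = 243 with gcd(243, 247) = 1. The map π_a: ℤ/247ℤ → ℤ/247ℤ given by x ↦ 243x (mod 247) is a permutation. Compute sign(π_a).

-1

Trace 16: π^k(16) = [16, 183, 9, 211, 144, 165, 81] for k=0..6.
Cycle lengths of π_243 on ℤ/247ℤ: [18, 18, 18, 18, 18, 18, 18, 18, 18, 18, 18, 18, 18, 3, 3, 3, 3, 1]; 18 cycles in total.
With 18 cycles on 247 points, sign = (−1)^{247−18} = -1.
Via Zolotarev, sign(π_{243}) = (243|247) = -1.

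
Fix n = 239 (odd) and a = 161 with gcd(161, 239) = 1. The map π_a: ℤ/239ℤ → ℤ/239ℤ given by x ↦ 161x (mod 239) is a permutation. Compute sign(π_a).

+1

Trace 85: π^k(85) = [85, 62, 183, 66, 110, 24, 40] for k=0..6.
Cycle type of π: 119×2 + 1; total 3 cycles.
Σ(ℓ_i−1) = 239−3 = 236; sign = (−1)^236 = +1.
Zolotarev: (161|239) = +1, matching the cycle-count sign.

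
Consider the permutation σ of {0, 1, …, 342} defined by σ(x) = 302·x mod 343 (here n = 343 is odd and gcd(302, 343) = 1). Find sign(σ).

+1

Trace 295: π^k(295) = [295, 253, 260, 316, 78, 232, 92] for k=0..6.
π_302 has 19 disjoint cycles with lengths [49, 49, 49, 49, 49, 49, 7, 7, 7, 7, 7, 7, 1, 1, 1, 1, 1, 1, 1] on {0,…,342}.
Σ(ℓ_i−1) = 343−19 = 324; sign = (−1)^324 = +1.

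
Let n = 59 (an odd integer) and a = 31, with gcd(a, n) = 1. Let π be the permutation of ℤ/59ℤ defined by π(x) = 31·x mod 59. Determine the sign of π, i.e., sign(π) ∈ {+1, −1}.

Start at x=26: 26 → 39 → 29 → 14 → 21 → 2 → 3 → … (one orbit).
The orbit structure of x ↦ 31x mod 59: 2 orbits of sizes [58, 1].
n − c = 59 − 2 = 57; sign = (−1)^57 = -1.

-1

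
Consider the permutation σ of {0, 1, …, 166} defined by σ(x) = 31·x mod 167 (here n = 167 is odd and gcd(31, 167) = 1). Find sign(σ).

+1

Start at x=162: 162 → 12 → 38 → 9 → 112 → 132 → 84 → … (one orbit).
Decompose π into cycles: lengths [83, 83, 1] (3 cycles, including the fixed point 0).
Σ(ℓ_i−1) = 167−3 = 164; sign = (−1)^164 = +1.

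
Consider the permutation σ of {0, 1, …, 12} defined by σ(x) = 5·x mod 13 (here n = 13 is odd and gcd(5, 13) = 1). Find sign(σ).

Orbit of 1 under x↦5x: [1, 5, 12, 8]… (length divides ord_13(5)).
4 cycles of lengths [4, 4, 4, 1].
With 4 cycles on 13 points, sign = (−1)^{13−4} = -1.
The Jacobi symbol (5|13) = -1 (Zolotarev) agrees.

-1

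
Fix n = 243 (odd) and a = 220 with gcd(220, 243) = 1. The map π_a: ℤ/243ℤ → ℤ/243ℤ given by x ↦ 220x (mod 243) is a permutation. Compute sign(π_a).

+1

Orbit of 76 under x↦220x: [76, 196, 109, 166, 70, 91, 94]… (length divides ord_243(220)).
Cycle lengths of π_220 on ℤ/243ℤ: [81, 81, 27, 27, 9, 9, 3, 3, 1, 1, 1]; 11 cycles in total.
Σ(ℓ_i−1) = 243−11 = 232; sign = (−1)^232 = +1.
The Jacobi symbol (220|243) = +1 (Zolotarev) agrees.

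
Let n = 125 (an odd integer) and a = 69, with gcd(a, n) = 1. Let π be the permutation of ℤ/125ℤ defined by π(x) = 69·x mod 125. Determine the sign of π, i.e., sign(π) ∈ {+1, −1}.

+1

Orbit of 74 under x↦69x: [74, 106, 64, 41, 79, 76, 119]… (length divides ord_125(69)).
π_69 has 7 disjoint cycles with lengths [50, 50, 10, 10, 2, 2, 1] on {0,…,124}.
sign(π) = (−1)^{n − #cycles} = (−1)^{125−7} = (−1)^118 = +1.
(69|125)_J = +1 (Zolotarev's lemma cross-check).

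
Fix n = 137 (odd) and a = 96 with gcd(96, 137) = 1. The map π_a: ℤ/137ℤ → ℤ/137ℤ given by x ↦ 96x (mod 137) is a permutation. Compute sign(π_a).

Orbit of 41 under x↦96x: [41, 100, 10, 1, 96, 37, 127]… (length divides ord_137(96)).
18 cycles of lengths [8, 8, 8, 8, 8, 8, 8, 8, 8, 8, 8, 8, 8, 8, 8, 8, 8, 1].
18 cycles on 137: each ℓ→(−1)^(ℓ−1), product (−1)^119 = -1.
(96|137)_J = -1 (Zolotarev's lemma cross-check).

-1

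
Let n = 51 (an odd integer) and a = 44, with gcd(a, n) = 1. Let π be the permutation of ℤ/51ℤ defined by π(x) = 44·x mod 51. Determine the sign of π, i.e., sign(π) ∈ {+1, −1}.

+1

Orbit of 19 under x↦44x: [19, 20, 13, 11, 25, 29, 1]… (length divides ord_51(44)).
π_44 has 5 disjoint cycles with lengths [16, 16, 16, 2, 1] on {0,…,50}.
sign(π) = (−1)^{n − #cycles} = (−1)^{51−5} = (−1)^46 = +1.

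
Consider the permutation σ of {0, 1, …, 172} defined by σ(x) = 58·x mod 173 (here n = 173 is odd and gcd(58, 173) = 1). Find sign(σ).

-1

Trace 60: π^k(60) = [60, 20, 122, 156, 52, 75, 25] for k=0..6.
Cycle type of π: 172 + 1; total 2 cycles.
n − c = 173 − 2 = 171; sign = (−1)^171 = -1.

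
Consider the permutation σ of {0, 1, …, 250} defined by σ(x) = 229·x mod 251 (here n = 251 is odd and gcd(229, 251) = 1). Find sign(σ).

Orbit of 237 under x↦229x: [237, 57, 1, 229, 233, 145, 73]… (length divides ord_251(229)).
The orbit structure of x ↦ 229x mod 251: 2 orbits of sizes [250, 1].
n − c = 251 − 2 = 249; sign = (−1)^249 = -1.
The Jacobi symbol (229|251) = -1 (Zolotarev) agrees.

-1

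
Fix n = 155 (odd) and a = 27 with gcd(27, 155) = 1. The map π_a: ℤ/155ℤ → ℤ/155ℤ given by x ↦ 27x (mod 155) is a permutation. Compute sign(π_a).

+1

Trace 66: π^k(66) = [66, 77, 64, 23, 1, 27, 109] for k=0..6.
Cycle type of π: 20×6 + 10×3 + 4 + 1; total 11 cycles.
155 − 11 = 144 transpositions; sign(π) = (−1)^144 = +1.
(27|155)_J = +1 (Zolotarev's lemma cross-check).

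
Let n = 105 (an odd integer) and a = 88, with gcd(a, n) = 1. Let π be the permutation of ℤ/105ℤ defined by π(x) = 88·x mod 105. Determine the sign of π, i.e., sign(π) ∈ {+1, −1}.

-1

Start at x=64: 64 → 67 → 16 → 43 → 4 → 37 → 1 → … (one orbit).
Cycle lengths of π_88 on ℤ/105ℤ: [12, 12, 12, 12, 12, 12, 4, 4, 4, 3, 3, 3, 3, 3, 3, 1, 1, 1]; 18 cycles in total.
Σ(ℓ_i−1) = 105−18 = 87; sign = (−1)^87 = -1.
(88|105)_J = -1 (Zolotarev's lemma cross-check).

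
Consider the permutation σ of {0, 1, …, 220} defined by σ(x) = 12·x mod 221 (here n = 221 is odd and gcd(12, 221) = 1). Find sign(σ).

-1

Orbit of 53 under x↦12x: [53, 194, 118, 90, 196, 142, 157]… (length divides ord_221(12)).
The orbit structure of x ↦ 12x mod 221: 20 orbits of sizes [16, 16, 16, 16, 16, 16, 16, 16, 16, 16, 16, 16, 16, 2, 2, 2, 2, 2, 2, 1].
sign(π) = (−1)^{n − #cycles} = (−1)^{221−20} = (−1)^201 = -1.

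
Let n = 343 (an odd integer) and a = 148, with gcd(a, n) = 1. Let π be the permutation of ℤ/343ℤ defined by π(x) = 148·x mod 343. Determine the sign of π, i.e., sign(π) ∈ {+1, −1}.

Orbit of 50 under x↦148x: [50, 197, 1, 148, 295, 99, 246]… (length divides ord_343(148)).
π_148 has 91 disjoint cycles with lengths [7, 7, 7, 7, 7, 7, 7, 7, 7, 7, 7, 7, 7, 7, 7, 7, 7, 7, 7, 7, 7, 7, 7, 7, 7, 7, 7, 7, 7, 7, 7, 7, 7, 7, 7, 7, 7, 7, 7, 7, 7, 7, 1, 1, 1, 1, 1, 1, 1, 1, 1, 1, 1, 1, 1, 1, 1, 1, 1, 1, 1, 1, 1, 1, 1, 1, 1, 1, 1, 1, 1, 1, 1, 1, 1, 1, 1, 1, 1, 1, 1, 1, 1, 1, 1, 1, 1, 1, 1, 1, 1] on {0,…,342}.
91 cycles on 343: each ℓ→(−1)^(ℓ−1), product (−1)^252 = +1.
Check: (148/343) = +1 by Zolotarev.

+1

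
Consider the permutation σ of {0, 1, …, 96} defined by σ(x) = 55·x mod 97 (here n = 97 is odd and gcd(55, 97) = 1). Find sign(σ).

Orbit of 8 under x↦55x: [8, 52, 47, 63, 70, 67, 96]… (length divides ord_97(55)).
4 cycles of lengths [32, 32, 32, 1].
n − c = 97 − 4 = 93; sign = (−1)^93 = -1.
(55|97)_J = -1 (Zolotarev's lemma cross-check).

-1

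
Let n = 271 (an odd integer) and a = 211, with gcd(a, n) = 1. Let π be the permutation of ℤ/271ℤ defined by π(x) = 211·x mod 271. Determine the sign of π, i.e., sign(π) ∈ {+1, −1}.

Orbit of 106 under x↦211x: [106, 144, 32, 248, 25, 126, 28]… (length divides ord_271(211)).
The orbit structure of x ↦ 211x mod 271: 11 orbits of sizes [27, 27, 27, 27, 27, 27, 27, 27, 27, 27, 1].
sign(π) = (−1)^{n − #cycles} = (−1)^{271−11} = (−1)^260 = +1.
Zolotarev: (211|271) = +1, matching the cycle-count sign.

+1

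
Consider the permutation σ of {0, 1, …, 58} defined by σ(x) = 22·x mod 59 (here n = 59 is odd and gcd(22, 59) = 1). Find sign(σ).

Trace 21: π^k(21) = [21, 49, 16, 57, 15, 35, 3] for k=0..6.
Decompose π into cycles: lengths [29, 29, 1] (3 cycles, including the fixed point 0).
sign(π) = (−1)^{n − #cycles} = (−1)^{59−3} = (−1)^56 = +1.
The Jacobi symbol (22|59) = +1 (Zolotarev) agrees.

+1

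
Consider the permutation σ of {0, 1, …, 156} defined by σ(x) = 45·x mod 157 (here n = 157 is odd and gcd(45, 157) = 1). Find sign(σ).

-1

Trace 93: π^k(93) = [93, 103, 82, 79, 101, 149, 111] for k=0..6.
π_45 has 4 disjoint cycles with lengths [52, 52, 52, 1] on {0,…,156}.
157 − 4 = 153 transpositions; sign(π) = (−1)^153 = -1.
Zolotarev: (45|157) = -1, matching the cycle-count sign.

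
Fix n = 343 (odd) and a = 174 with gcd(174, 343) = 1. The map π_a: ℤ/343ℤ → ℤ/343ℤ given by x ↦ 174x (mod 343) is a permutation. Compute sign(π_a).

-1

Trace 127: π^k(127) = [127, 146, 22, 55, 309, 258, 302] for k=0..6.
Cycle lengths of π_174 on ℤ/343ℤ: [98, 98, 98, 14, 14, 14, 2, 2, 2, 1]; 10 cycles in total.
sign(π) = (−1)^{n − #cycles} = (−1)^{343−10} = (−1)^333 = -1.
The Jacobi symbol (174|343) = -1 (Zolotarev) agrees.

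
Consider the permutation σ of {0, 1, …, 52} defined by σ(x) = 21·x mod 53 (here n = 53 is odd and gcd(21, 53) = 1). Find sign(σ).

-1

Orbit of 15 under x↦21x: [15, 50, 43, 2, 42, 34, 25]… (length divides ord_53(21)).
π_21 has 2 disjoint cycles with lengths [52, 1] on {0,…,52}.
2 cycles on 53: each ℓ→(−1)^(ℓ−1), product (−1)^51 = -1.
The Jacobi symbol (21|53) = -1 (Zolotarev) agrees.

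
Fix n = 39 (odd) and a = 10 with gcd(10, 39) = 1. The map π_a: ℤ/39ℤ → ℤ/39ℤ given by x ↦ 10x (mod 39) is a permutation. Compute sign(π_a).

Start at x=16: 16 → 4 → 1 → 10 → 22 → 25 → 16 (one orbit).
9 cycles of lengths [6, 6, 6, 6, 6, 6, 1, 1, 1].
39 − 9 = 30 transpositions; sign(π) = (−1)^30 = +1.
Zolotarev: (10|39) = +1, matching the cycle-count sign.

+1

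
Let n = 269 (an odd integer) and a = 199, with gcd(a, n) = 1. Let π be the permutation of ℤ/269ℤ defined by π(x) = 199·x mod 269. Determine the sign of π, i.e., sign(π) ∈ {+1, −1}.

Orbit of 92 under x↦199x: [92, 16, 225, 121, 138, 24, 203]… (length divides ord_269(199)).
Cycle type of π: 134×2 + 1; total 3 cycles.
3 cycles on 269: each ℓ→(−1)^(ℓ−1), product (−1)^266 = +1.
Check: (199/269) = +1 by Zolotarev.

+1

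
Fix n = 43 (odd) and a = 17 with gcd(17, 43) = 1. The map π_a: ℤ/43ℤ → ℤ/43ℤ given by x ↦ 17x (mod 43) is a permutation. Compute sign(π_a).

+1

Trace 24: π^k(24) = [24, 21, 13, 6, 16, 14, 23] for k=0..6.
Cycle type of π: 21×2 + 1; total 3 cycles.
43 − 3 = 40 transpositions; sign(π) = (−1)^40 = +1.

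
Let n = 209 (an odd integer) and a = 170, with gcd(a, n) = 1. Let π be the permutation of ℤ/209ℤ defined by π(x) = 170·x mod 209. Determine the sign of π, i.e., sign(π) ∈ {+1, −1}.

-1

Orbit of 20 under x↦170x: [20, 56, 115, 113, 191, 75, 1]… (length divides ord_209(170)).
30 cycles of lengths [10, 10, 10, 10, 10, 10, 10, 10, 10, 10, 10, 10, 10, 10, 10, 10, 10, 10, 5, 5, 2, 2, 2, 2, 2, 2, 2, 2, 2, 1].
Σ(ℓ_i−1) = 209−30 = 179; sign = (−1)^179 = -1.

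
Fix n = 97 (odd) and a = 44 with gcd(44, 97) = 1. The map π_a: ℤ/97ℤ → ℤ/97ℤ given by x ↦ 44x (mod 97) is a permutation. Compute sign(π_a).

Orbit of 27 under x↦44x: [27, 24, 86, 1, 44, 93, 18]… (length divides ord_97(44)).
Cycle type of π: 48×2 + 1; total 3 cycles.
3 cycles on 97: each ℓ→(−1)^(ℓ−1), product (−1)^94 = +1.
Via Zolotarev, sign(π_{44}) = (44|97) = +1.

+1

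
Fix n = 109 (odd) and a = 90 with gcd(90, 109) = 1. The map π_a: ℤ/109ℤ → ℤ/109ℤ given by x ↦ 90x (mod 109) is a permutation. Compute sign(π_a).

Orbit of 108 under x↦90x: [108, 19, 75, 101, 43, 55, 45]… (length divides ord_109(90)).
π_90 has 4 disjoint cycles with lengths [36, 36, 36, 1] on {0,…,108}.
sign(π) = (−1)^{n − #cycles} = (−1)^{109−4} = (−1)^105 = -1.

-1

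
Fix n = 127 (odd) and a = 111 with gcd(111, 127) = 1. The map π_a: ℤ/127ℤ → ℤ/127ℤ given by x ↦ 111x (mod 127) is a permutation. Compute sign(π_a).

-1

Start at x=2: 2 → 95 → 4 → 63 → 8 → 126 → 16 → … (one orbit).
10 cycles of lengths [14, 14, 14, 14, 14, 14, 14, 14, 14, 1].
With 10 cycles on 127 points, sign = (−1)^{127−10} = -1.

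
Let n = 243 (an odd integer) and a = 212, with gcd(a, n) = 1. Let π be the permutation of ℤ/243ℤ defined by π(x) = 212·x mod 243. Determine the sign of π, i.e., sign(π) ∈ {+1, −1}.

-1

Trace 74: π^k(74) = [74, 136, 158, 205, 206, 175, 164] for k=0..6.
π_212 has 6 disjoint cycles with lengths [162, 54, 18, 6, 2, 1] on {0,…,242}.
With 6 cycles on 243 points, sign = (−1)^{243−6} = -1.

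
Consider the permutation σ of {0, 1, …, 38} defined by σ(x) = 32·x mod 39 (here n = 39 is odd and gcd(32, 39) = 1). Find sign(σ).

Trace 32: π^k(32) = [32, 10, 8, 22, 2, 25, 20] for k=0..6.
π_32 has 5 disjoint cycles with lengths [12, 12, 12, 2, 1] on {0,…,38}.
5 cycles on 39: each ℓ→(−1)^(ℓ−1), product (−1)^34 = +1.

+1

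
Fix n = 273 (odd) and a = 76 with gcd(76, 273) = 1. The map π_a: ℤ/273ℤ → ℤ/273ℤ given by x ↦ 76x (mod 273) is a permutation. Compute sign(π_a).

+1

Trace 76: π^k(76) = [76, 43, 265, 211, 202, 64, 223] for k=0..6.
π_76 has 33 disjoint cycles with lengths [12, 12, 12, 12, 12, 12, 12, 12, 12, 12, 12, 12, 12, 12, 12, 12, 12, 12, 12, 12, 12, 2, 2, 2, 2, 2, 2, 2, 2, 2, 1, 1, 1] on {0,…,272}.
With 33 cycles on 273 points, sign = (−1)^{273−33} = +1.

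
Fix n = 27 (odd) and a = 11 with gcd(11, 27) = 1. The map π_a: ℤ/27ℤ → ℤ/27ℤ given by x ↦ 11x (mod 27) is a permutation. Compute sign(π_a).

Start at x=4: 4 → 17 → 25 → 5 → 1 → 11 → 13 → … (one orbit).
Decompose π into cycles: lengths [18, 6, 2, 1] (4 cycles, including the fixed point 0).
sign(π) = (−1)^{n − #cycles} = (−1)^{27−4} = (−1)^23 = -1.

-1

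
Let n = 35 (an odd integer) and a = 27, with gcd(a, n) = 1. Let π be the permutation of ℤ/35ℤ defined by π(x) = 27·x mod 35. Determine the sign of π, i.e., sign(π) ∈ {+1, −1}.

Start at x=29: 29 → 13 → 1 → 27 → 29 (one orbit).
Decompose π into cycles: lengths [4, 4, 4, 4, 4, 4, 4, 2, 2, 2, 1] (11 cycles, including the fixed point 0).
With 11 cycles on 35 points, sign = (−1)^{35−11} = +1.
Check: (27/35) = +1 by Zolotarev.

+1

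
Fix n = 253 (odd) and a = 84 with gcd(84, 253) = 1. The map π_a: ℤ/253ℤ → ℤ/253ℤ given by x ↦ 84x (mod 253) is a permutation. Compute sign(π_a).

Start at x=16: 16 → 79 → 58 → 65 → 147 → 204 → 185 → … (one orbit).
π_84 has 5 disjoint cycles with lengths [110, 110, 22, 10, 1] on {0,…,252}.
5 cycles on 253: each ℓ→(−1)^(ℓ−1), product (−1)^248 = +1.
(84|253)_J = +1 (Zolotarev's lemma cross-check).

+1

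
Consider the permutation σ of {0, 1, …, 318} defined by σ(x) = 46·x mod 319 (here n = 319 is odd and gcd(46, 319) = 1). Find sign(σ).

Orbit of 128 under x↦46x: [128, 146, 17, 144, 244, 59, 162]… (length divides ord_319(46)).
π_46 has 23 disjoint cycles with lengths [20, 20, 20, 20, 20, 20, 20, 20, 20, 20, 20, 20, 20, 20, 10, 4, 4, 4, 4, 4, 4, 4, 1] on {0,…,318}.
319 − 23 = 296 transpositions; sign(π) = (−1)^296 = +1.
The Jacobi symbol (46|319) = +1 (Zolotarev) agrees.

+1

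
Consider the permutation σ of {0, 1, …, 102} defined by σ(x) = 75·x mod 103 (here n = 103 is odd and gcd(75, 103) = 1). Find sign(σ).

Orbit of 86 under x↦75x: [86, 64, 62, 15, 95, 18, 11]… (length divides ord_103(75)).
Decompose π into cycles: lengths [102, 1] (2 cycles, including the fixed point 0).
103 − 2 = 101 transpositions; sign(π) = (−1)^101 = -1.
Via Zolotarev, sign(π_{75}) = (75|103) = -1.

-1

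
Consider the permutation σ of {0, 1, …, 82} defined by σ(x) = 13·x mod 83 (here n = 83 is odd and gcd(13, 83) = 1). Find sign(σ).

Trace 64: π^k(64) = [64, 2, 26, 6, 78, 18, 68] for k=0..6.
Decompose π into cycles: lengths [82, 1] (2 cycles, including the fixed point 0).
Σ(ℓ_i−1) = 83−2 = 81; sign = (−1)^81 = -1.
The Jacobi symbol (13|83) = -1 (Zolotarev) agrees.

-1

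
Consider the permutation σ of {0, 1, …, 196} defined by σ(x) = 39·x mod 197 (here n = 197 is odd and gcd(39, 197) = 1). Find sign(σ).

+1

Trace 19: π^k(19) = [19, 150, 137, 24, 148, 59, 134] for k=0..6.
π_39 has 3 disjoint cycles with lengths [98, 98, 1] on {0,…,196}.
n − c = 197 − 3 = 194; sign = (−1)^194 = +1.
Via Zolotarev, sign(π_{39}) = (39|197) = +1.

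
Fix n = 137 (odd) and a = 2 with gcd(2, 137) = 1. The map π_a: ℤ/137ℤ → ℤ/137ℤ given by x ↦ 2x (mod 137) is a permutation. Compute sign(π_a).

Trace 101: π^k(101) = [101, 65, 130, 123, 109, 81, 25] for k=0..6.
Cycle lengths of π_2 on ℤ/137ℤ: [68, 68, 1]; 3 cycles in total.
Σ(ℓ_i−1) = 137−3 = 134; sign = (−1)^134 = +1.
Via Zolotarev, sign(π_{2}) = (2|137) = +1.

+1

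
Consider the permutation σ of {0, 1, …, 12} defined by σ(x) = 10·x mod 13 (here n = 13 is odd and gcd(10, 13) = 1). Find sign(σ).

+1

Trace 1: π^k(1) = [1, 10, 9, 12, 3, 4] for k=0..5.
The orbit structure of x ↦ 10x mod 13: 3 orbits of sizes [6, 6, 1].
13 − 3 = 10 transpositions; sign(π) = (−1)^10 = +1.
(10|13)_J = +1 (Zolotarev's lemma cross-check).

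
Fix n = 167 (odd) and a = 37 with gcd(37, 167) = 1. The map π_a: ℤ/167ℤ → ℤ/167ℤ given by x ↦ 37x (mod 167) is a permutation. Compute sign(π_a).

Trace 154: π^k(154) = [154, 20, 72, 159, 38, 70, 85] for k=0..6.
Cycle lengths of π_37 on ℤ/167ℤ: [166, 1]; 2 cycles in total.
n − c = 167 − 2 = 165; sign = (−1)^165 = -1.
Zolotarev: (37|167) = -1, matching the cycle-count sign.

-1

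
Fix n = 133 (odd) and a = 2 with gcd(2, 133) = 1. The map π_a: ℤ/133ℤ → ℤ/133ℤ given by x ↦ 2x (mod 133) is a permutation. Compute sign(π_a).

-1

Start at x=113: 113 → 93 → 53 → 106 → 79 → 25 → 50 → … (one orbit).
Cycle type of π: 18×7 + 3×2 + 1; total 10 cycles.
With 10 cycles on 133 points, sign = (−1)^{133−10} = -1.
(2|133)_J = -1 (Zolotarev's lemma cross-check).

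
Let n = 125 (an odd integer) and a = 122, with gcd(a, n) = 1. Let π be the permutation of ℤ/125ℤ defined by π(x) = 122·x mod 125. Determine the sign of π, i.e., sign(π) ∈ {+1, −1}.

-1

Start at x=76: 76 → 22 → 59 → 73 → 31 → 32 → 29 → … (one orbit).
Decompose π into cycles: lengths [100, 20, 4, 1] (4 cycles, including the fixed point 0).
sign(π) = (−1)^{n − #cycles} = (−1)^{125−4} = (−1)^121 = -1.
Check: (122/125) = -1 by Zolotarev.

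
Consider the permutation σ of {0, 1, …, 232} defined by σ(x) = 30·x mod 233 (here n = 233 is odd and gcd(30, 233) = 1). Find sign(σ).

+1

Trace 170: π^k(170) = [170, 207, 152, 133, 29, 171, 4] for k=0..6.
The orbit structure of x ↦ 30x mod 233: 3 orbits of sizes [116, 116, 1].
233 − 3 = 230 transpositions; sign(π) = (−1)^230 = +1.
The Jacobi symbol (30|233) = +1 (Zolotarev) agrees.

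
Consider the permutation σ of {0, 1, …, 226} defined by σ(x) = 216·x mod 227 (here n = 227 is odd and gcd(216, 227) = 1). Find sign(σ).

-1

Trace 222: π^k(222) = [222, 55, 76, 72, 116, 86, 189] for k=0..6.
Decompose π into cycles: lengths [226, 1] (2 cycles, including the fixed point 0).
With 2 cycles on 227 points, sign = (−1)^{227−2} = -1.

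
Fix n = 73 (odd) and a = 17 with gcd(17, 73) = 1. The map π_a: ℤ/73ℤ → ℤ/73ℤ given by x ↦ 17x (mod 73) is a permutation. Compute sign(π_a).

-1

Trace 30: π^k(30) = [30, 72, 56, 3, 51, 64, 66] for k=0..6.
4 cycles of lengths [24, 24, 24, 1].
73 − 4 = 69 transpositions; sign(π) = (−1)^69 = -1.
Via Zolotarev, sign(π_{17}) = (17|73) = -1.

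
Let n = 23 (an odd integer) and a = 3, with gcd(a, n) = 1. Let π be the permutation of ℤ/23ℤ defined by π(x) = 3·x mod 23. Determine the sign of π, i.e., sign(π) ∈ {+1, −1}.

+1

Orbit of 3 under x↦3x: [3, 9, 4, 12, 13, 16, 2]… (length divides ord_23(3)).
π_3 has 3 disjoint cycles with lengths [11, 11, 1] on {0,…,22}.
sign(π) = (−1)^{n − #cycles} = (−1)^{23−3} = (−1)^20 = +1.
Check: (3/23) = +1 by Zolotarev.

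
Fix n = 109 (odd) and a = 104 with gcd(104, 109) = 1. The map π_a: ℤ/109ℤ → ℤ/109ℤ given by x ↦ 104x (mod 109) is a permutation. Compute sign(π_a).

Orbit of 22 under x↦104x: [22, 108, 5, 84, 16, 29, 73]… (length divides ord_109(104)).
π_104 has 3 disjoint cycles with lengths [54, 54, 1] on {0,…,108}.
3 cycles on 109: each ℓ→(−1)^(ℓ−1), product (−1)^106 = +1.
Check: (104/109) = +1 by Zolotarev.

+1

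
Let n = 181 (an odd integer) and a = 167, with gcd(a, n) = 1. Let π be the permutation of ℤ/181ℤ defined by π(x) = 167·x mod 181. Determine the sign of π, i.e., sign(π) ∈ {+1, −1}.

+1

Orbit of 52 under x↦167x: [52, 177, 56, 121, 116, 5, 111]… (length divides ord_181(167)).
π_167 has 3 disjoint cycles with lengths [90, 90, 1] on {0,…,180}.
181 − 3 = 178 transpositions; sign(π) = (−1)^178 = +1.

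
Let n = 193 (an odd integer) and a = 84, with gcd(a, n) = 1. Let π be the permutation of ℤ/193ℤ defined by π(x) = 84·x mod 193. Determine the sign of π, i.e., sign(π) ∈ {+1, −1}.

+1

Trace 1: π^k(1) = [1, 84, 108] for k=0..2.
65 cycles of lengths [3, 3, 3, 3, 3, 3, 3, 3, 3, 3, 3, 3, 3, 3, 3, 3, 3, 3, 3, 3, 3, 3, 3, 3, 3, 3, 3, 3, 3, 3, 3, 3, 3, 3, 3, 3, 3, 3, 3, 3, 3, 3, 3, 3, 3, 3, 3, 3, 3, 3, 3, 3, 3, 3, 3, 3, 3, 3, 3, 3, 3, 3, 3, 3, 1].
Σ(ℓ_i−1) = 193−65 = 128; sign = (−1)^128 = +1.
Zolotarev: (84|193) = +1, matching the cycle-count sign.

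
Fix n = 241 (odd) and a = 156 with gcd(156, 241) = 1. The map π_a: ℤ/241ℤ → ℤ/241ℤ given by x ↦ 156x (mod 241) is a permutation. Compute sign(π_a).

Start at x=91: 91 → 218 → 27 → 115 → 106 → 148 → 193 → … (one orbit).
Cycle lengths of π_156 on ℤ/241ℤ: [80, 80, 80, 1]; 4 cycles in total.
n − c = 241 − 4 = 237; sign = (−1)^237 = -1.
Check: (156/241) = -1 by Zolotarev.

-1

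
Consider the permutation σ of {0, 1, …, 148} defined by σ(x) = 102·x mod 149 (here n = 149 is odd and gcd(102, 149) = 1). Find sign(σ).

Start at x=33: 33 → 88 → 36 → 96 → 107 → 37 → 49 → … (one orbit).
Cycle lengths of π_102 on ℤ/149ℤ: [37, 37, 37, 37, 1]; 5 cycles in total.
With 5 cycles on 149 points, sign = (−1)^{149−5} = +1.
Zolotarev: (102|149) = +1, matching the cycle-count sign.

+1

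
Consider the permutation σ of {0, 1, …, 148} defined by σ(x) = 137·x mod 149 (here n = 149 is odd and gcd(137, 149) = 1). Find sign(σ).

-1

Trace 136: π^k(136) = [136, 7, 65, 114, 122, 26, 135] for k=0..6.
Decompose π into cycles: lengths [148, 1] (2 cycles, including the fixed point 0).
149 − 2 = 147 transpositions; sign(π) = (−1)^147 = -1.
The Jacobi symbol (137|149) = -1 (Zolotarev) agrees.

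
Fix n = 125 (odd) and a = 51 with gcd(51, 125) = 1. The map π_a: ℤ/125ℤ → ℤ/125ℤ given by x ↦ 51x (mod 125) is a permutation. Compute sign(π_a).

Start at x=26: 26 → 76 → 1 → 51 → 101 → 26 (one orbit).
Cycle lengths of π_51 on ℤ/125ℤ: [5, 5, 5, 5, 5, 5, 5, 5, 5, 5, 5, 5, 5, 5, 5, 5, 5, 5, 5, 5, 1, 1, 1, 1, 1, 1, 1, 1, 1, 1, 1, 1, 1, 1, 1, 1, 1, 1, 1, 1, 1, 1, 1, 1, 1]; 45 cycles in total.
sign(π) = (−1)^{n − #cycles} = (−1)^{125−45} = (−1)^80 = +1.

+1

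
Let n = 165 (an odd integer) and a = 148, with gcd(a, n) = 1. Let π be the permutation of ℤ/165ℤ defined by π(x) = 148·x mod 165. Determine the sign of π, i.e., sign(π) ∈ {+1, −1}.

Trace 148: π^k(148) = [148, 124, 37, 31, 133, 49, 157] for k=0..6.
π_148 has 18 disjoint cycles with lengths [20, 20, 20, 20, 20, 20, 5, 5, 5, 5, 5, 5, 4, 4, 4, 1, 1, 1] on {0,…,164}.
Σ(ℓ_i−1) = 165−18 = 147; sign = (−1)^147 = -1.
The Jacobi symbol (148|165) = -1 (Zolotarev) agrees.

-1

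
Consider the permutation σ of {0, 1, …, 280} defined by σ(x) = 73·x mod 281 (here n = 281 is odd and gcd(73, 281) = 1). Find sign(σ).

Trace 193: π^k(193) = [193, 39, 37, 172, 192, 247, 47] for k=0..6.
π_73 has 6 disjoint cycles with lengths [56, 56, 56, 56, 56, 1] on {0,…,280}.
6 cycles on 281: each ℓ→(−1)^(ℓ−1), product (−1)^275 = -1.

-1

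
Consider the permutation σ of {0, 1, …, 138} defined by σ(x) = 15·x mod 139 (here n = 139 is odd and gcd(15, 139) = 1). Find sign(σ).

Trace 57: π^k(57) = [57, 21, 37, 138, 124, 53, 100] for k=0..6.
2 cycles of lengths [138, 1].
With 2 cycles on 139 points, sign = (−1)^{139−2} = -1.

-1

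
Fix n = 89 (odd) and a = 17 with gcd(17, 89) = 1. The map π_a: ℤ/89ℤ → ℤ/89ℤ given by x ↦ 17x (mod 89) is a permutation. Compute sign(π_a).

+1

Trace 71: π^k(71) = [71, 50, 49, 32, 10, 81, 42] for k=0..6.
The orbit structure of x ↦ 17x mod 89: 3 orbits of sizes [44, 44, 1].
n − c = 89 − 3 = 86; sign = (−1)^86 = +1.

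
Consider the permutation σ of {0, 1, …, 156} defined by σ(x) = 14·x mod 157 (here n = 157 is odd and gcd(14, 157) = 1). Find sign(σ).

Orbit of 1 under x↦14x: [1, 14, 39, 75, 108, 99, 130]… (length divides ord_157(14)).
Decompose π into cycles: lengths [13, 13, 13, 13, 13, 13, 13, 13, 13, 13, 13, 13, 1] (13 cycles, including the fixed point 0).
With 13 cycles on 157 points, sign = (−1)^{157−13} = +1.
Check: (14/157) = +1 by Zolotarev.

+1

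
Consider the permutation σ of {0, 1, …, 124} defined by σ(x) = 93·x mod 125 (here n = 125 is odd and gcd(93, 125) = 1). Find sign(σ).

Start at x=74: 74 → 7 → 26 → 43 → 124 → 32 → 101 → … (one orbit).
π_93 has 12 disjoint cycles with lengths [20, 20, 20, 20, 20, 4, 4, 4, 4, 4, 4, 1] on {0,…,124}.
Σ(ℓ_i−1) = 125−12 = 113; sign = (−1)^113 = -1.

-1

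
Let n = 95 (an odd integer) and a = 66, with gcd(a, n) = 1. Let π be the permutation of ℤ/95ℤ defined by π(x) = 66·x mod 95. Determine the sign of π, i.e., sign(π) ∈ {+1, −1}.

Start at x=6: 6 → 16 → 11 → 61 → 36 → 1 → 66 → … (one orbit).
Cycle lengths of π_66 on ℤ/95ℤ: [9, 9, 9, 9, 9, 9, 9, 9, 9, 9, 1, 1, 1, 1, 1]; 15 cycles in total.
15 cycles on 95: each ℓ→(−1)^(ℓ−1), product (−1)^80 = +1.

+1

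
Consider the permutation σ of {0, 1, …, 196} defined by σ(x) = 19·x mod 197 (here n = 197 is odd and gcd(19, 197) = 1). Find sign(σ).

+1

Orbit of 178 under x↦19x: [178, 33, 36, 93, 191, 83, 1]… (length divides ord_197(19)).
Decompose π into cycles: lengths [14, 14, 14, 14, 14, 14, 14, 14, 14, 14, 14, 14, 14, 14, 1] (15 cycles, including the fixed point 0).
Σ(ℓ_i−1) = 197−15 = 182; sign = (−1)^182 = +1.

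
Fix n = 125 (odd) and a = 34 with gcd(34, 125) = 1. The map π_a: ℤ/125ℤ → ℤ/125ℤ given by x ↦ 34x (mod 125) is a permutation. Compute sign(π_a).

+1

Orbit of 14 under x↦34x: [14, 101, 59, 6, 79, 61, 74]… (length divides ord_125(34)).
Decompose π into cycles: lengths [50, 50, 10, 10, 2, 2, 1] (7 cycles, including the fixed point 0).
With 7 cycles on 125 points, sign = (−1)^{125−7} = +1.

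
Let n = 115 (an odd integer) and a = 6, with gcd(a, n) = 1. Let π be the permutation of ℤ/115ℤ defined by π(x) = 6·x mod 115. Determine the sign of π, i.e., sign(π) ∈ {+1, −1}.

+1

Orbit of 16 under x↦6x: [16, 96, 1, 6, 36, 101, 31]… (length divides ord_115(6)).
15 cycles of lengths [11, 11, 11, 11, 11, 11, 11, 11, 11, 11, 1, 1, 1, 1, 1].
With 15 cycles on 115 points, sign = (−1)^{115−15} = +1.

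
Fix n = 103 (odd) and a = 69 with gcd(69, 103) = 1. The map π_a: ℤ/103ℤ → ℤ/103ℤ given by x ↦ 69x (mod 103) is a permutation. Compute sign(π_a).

-1

Orbit of 72 under x↦69x: [72, 24, 8, 37, 81, 27, 9]… (length divides ord_103(69)).
Cycle type of π: 34×3 + 1; total 4 cycles.
103 − 4 = 99 transpositions; sign(π) = (−1)^99 = -1.
The Jacobi symbol (69|103) = -1 (Zolotarev) agrees.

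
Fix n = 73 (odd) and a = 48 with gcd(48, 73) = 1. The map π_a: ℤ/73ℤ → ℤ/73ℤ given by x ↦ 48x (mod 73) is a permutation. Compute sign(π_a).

+1

Start at x=1: 1 → 48 → 41 → 70 → 2 → 23 → 9 → … (one orbit).
Cycle type of π: 36×2 + 1; total 3 cycles.
Σ(ℓ_i−1) = 73−3 = 70; sign = (−1)^70 = +1.
Zolotarev: (48|73) = +1, matching the cycle-count sign.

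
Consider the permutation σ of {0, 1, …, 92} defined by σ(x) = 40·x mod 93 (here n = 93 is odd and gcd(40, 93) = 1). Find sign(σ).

+1

Start at x=67: 67 → 76 → 64 → 49 → 7 → 1 → 40 → … (one orbit).
Cycle lengths of π_40 on ℤ/93ℤ: [15, 15, 15, 15, 15, 15, 1, 1, 1]; 9 cycles in total.
93 − 9 = 84 transpositions; sign(π) = (−1)^84 = +1.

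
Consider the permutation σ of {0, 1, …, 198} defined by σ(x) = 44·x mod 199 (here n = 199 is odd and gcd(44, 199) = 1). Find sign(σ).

-1

Orbit of 40 under x↦44x: [40, 168, 29, 82, 26, 149, 188]… (length divides ord_199(44)).
The orbit structure of x ↦ 44x mod 199: 2 orbits of sizes [198, 1].
2 cycles on 199: each ℓ→(−1)^(ℓ−1), product (−1)^197 = -1.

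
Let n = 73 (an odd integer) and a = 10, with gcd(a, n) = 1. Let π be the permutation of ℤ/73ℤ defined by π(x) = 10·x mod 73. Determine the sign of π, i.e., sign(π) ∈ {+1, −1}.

Trace 63: π^k(63) = [63, 46, 22, 1, 10, 27, 51] for k=0..6.
Cycle type of π: 8×9 + 1; total 10 cycles.
With 10 cycles on 73 points, sign = (−1)^{73−10} = -1.

-1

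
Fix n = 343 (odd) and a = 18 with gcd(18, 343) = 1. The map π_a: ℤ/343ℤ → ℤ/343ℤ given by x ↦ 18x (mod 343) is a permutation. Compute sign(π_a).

Start at x=1: 1 → 18 → 324 → 1 (one orbit).
Cycle lengths of π_18 on ℤ/343ℤ: [3, 3, 3, 3, 3, 3, 3, 3, 3, 3, 3, 3, 3, 3, 3, 3, 3, 3, 3, 3, 3, 3, 3, 3, 3, 3, 3, 3, 3, 3, 3, 3, 3, 3, 3, 3, 3, 3, 3, 3, 3, 3, 3, 3, 3, 3, 3, 3, 3, 3, 3, 3, 3, 3, 3, 3, 3, 3, 3, 3, 3, 3, 3, 3, 3, 3, 3, 3, 3, 3, 3, 3, 3, 3, 3, 3, 3, 3, 3, 3, 3, 3, 3, 3, 3, 3, 3, 3, 3, 3, 3, 3, 3, 3, 3, 3, 3, 3, 3, 3, 3, 3, 3, 3, 3, 3, 3, 3, 3, 3, 3, 3, 3, 3, 1]; 115 cycles in total.
Σ(ℓ_i−1) = 343−115 = 228; sign = (−1)^228 = +1.
Check: (18/343) = +1 by Zolotarev.

+1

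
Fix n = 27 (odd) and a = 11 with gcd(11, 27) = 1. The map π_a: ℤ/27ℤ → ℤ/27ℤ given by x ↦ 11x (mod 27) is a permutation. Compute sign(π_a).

Trace 17: π^k(17) = [17, 25, 5, 1, 11, 13, 8] for k=0..6.
π_11 has 4 disjoint cycles with lengths [18, 6, 2, 1] on {0,…,26}.
4 cycles on 27: each ℓ→(−1)^(ℓ−1), product (−1)^23 = -1.

-1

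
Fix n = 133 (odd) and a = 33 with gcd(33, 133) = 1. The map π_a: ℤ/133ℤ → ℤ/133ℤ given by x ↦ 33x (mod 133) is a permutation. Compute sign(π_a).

Trace 93: π^k(93) = [93, 10, 64, 117, 4, 132, 100] for k=0..6.
Cycle lengths of π_33 on ℤ/133ℤ: [18, 18, 18, 18, 18, 18, 18, 6, 1]; 9 cycles in total.
133 − 9 = 124 transpositions; sign(π) = (−1)^124 = +1.

+1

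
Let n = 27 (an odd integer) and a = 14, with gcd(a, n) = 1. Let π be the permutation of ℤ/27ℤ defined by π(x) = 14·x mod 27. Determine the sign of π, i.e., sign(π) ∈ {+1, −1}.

-1

Orbit of 19 under x↦14x: [19, 23, 25, 26, 13, 20, 10]… (length divides ord_27(14)).
π_14 has 4 disjoint cycles with lengths [18, 6, 2, 1] on {0,…,26}.
With 4 cycles on 27 points, sign = (−1)^{27−4} = -1.
The Jacobi symbol (14|27) = -1 (Zolotarev) agrees.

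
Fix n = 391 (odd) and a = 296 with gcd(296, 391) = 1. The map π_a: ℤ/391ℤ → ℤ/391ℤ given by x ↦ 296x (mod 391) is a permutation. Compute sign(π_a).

Trace 234: π^k(234) = [234, 57, 59, 260, 324, 109, 202] for k=0..6.
π_296 has 5 disjoint cycles with lengths [176, 176, 22, 16, 1] on {0,…,390}.
With 5 cycles on 391 points, sign = (−1)^{391−5} = +1.
(296|391)_J = +1 (Zolotarev's lemma cross-check).

+1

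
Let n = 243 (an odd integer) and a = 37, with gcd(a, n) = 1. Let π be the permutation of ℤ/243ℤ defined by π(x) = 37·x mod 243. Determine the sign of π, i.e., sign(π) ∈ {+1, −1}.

Trace 82: π^k(82) = [82, 118, 235, 190, 226, 100, 55] for k=0..6.
π_37 has 27 disjoint cycles with lengths [27, 27, 27, 27, 27, 27, 9, 9, 9, 9, 9, 9, 3, 3, 3, 3, 3, 3, 1, 1, 1, 1, 1, 1, 1, 1, 1] on {0,…,242}.
243 − 27 = 216 transpositions; sign(π) = (−1)^216 = +1.

+1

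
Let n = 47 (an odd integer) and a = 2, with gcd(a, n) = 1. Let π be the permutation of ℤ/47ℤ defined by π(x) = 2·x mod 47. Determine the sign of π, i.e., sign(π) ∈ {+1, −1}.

+1

Orbit of 21 under x↦2x: [21, 42, 37, 27, 7, 14, 28]… (length divides ord_47(2)).
Cycle lengths of π_2 on ℤ/47ℤ: [23, 23, 1]; 3 cycles in total.
n − c = 47 − 3 = 44; sign = (−1)^44 = +1.
Zolotarev: (2|47) = +1, matching the cycle-count sign.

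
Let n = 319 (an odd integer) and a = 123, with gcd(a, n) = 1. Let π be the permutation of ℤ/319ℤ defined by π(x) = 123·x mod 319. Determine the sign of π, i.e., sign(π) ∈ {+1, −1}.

-1

Start at x=141: 141 → 117 → 36 → 281 → 111 → 255 → 103 → … (one orbit).
π_123 has 10 disjoint cycles with lengths [70, 70, 70, 70, 10, 7, 7, 7, 7, 1] on {0,…,318}.
10 cycles on 319: each ℓ→(−1)^(ℓ−1), product (−1)^309 = -1.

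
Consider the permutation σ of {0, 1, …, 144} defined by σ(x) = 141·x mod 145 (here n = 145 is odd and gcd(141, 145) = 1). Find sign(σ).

+1

Trace 36: π^k(36) = [36, 1, 141, 16, 81, 111, 136] for k=0..6.
25 cycles of lengths [7, 7, 7, 7, 7, 7, 7, 7, 7, 7, 7, 7, 7, 7, 7, 7, 7, 7, 7, 7, 1, 1, 1, 1, 1].
Σ(ℓ_i−1) = 145−25 = 120; sign = (−1)^120 = +1.
The Jacobi symbol (141|145) = +1 (Zolotarev) agrees.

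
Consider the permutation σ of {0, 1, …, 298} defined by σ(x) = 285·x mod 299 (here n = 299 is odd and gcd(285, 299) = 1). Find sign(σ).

Start at x=196: 196 → 246 → 144 → 77 → 118 → 142 → 105 → … (one orbit).
π_285 has 21 disjoint cycles with lengths [22, 22, 22, 22, 22, 22, 22, 22, 22, 22, 22, 22, 11, 11, 2, 2, 2, 2, 2, 2, 1] on {0,…,298}.
sign(π) = (−1)^{n − #cycles} = (−1)^{299−21} = (−1)^278 = +1.

+1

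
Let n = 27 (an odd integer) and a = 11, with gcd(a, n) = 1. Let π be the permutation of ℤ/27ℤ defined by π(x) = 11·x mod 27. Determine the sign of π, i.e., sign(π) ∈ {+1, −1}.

-1

Orbit of 8 under x↦11x: [8, 7, 23, 10, 2, 22, 26]… (length divides ord_27(11)).
4 cycles of lengths [18, 6, 2, 1].
Σ(ℓ_i−1) = 27−4 = 23; sign = (−1)^23 = -1.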